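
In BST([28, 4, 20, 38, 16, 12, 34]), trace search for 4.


BST root = 28
Search for 4: compare at each node
Path: [28, 4]


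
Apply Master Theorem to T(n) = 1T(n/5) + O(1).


a=1, b=5, c=0. log_5(1)=0 = c=0. Case 2: O(n^c log n) = O(log n)
Complexity: O(log n)


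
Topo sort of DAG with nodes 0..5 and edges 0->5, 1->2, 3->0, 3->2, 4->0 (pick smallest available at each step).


Kahn's algorithm, process smallest node first
Order: [1, 3, 2, 4, 0, 5]


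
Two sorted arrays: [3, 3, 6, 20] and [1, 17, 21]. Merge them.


Compare heads, take smaller each step.
Merged: [1, 3, 3, 6, 17, 20, 21]


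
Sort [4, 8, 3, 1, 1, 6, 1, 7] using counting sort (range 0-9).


Count array: [0, 3, 0, 1, 1, 0, 1, 1, 1, 0]
Reconstruct: [1, 1, 1, 3, 4, 6, 7, 8]


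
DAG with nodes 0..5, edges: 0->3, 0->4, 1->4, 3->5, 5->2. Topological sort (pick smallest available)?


Kahn's algorithm, process smallest node first
Order: [0, 1, 3, 4, 5, 2]


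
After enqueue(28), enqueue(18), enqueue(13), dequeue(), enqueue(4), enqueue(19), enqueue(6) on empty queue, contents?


enqueue(28) -> [28]
enqueue(18) -> [28, 18]
enqueue(13) -> [28, 18, 13]
dequeue() returns 28 -> [18, 13]
enqueue(4) -> [18, 13, 4]
enqueue(19) -> [18, 13, 4, 19]
enqueue(6) -> [18, 13, 4, 19, 6]
Final queue (front to back): [18, 13, 4, 19, 6]


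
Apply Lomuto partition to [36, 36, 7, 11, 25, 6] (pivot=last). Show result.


Elements <= 6 go left of pivot.
Result: [6, 36, 7, 11, 25, 36], pivot at index 0


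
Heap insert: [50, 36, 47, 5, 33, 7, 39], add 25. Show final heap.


Append 25: [50, 36, 47, 5, 33, 7, 39, 25]
Bubble up: swap idx 7(25) with idx 3(5)
Result: [50, 36, 47, 25, 33, 7, 39, 5]


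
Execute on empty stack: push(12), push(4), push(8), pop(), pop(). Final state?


push(12) -> [12]
push(4) -> [12, 4]
push(8) -> [12, 4, 8]
pop() returns 8 -> [12, 4]
pop() returns 4 -> [12]
Final stack (bottom to top): [12]


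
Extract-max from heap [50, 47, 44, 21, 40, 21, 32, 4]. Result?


Max = 50
Replace root with last, heapify down
Resulting heap: [47, 40, 44, 21, 4, 21, 32]


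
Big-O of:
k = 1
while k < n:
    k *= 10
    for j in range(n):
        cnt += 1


Per nesting level: O(log n) * O(n) = O(n log n)
Complexity: O(n log n)


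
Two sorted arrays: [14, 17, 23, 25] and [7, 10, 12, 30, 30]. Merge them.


Compare heads, take smaller each step.
Merged: [7, 10, 12, 14, 17, 23, 25, 30, 30]


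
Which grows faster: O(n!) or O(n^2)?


quadratic grows slower than factorial
O(n^2) is asymptotically smaller; O(n!) grows faster


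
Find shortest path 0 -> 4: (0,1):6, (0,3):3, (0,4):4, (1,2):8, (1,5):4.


Dijkstra from 0:
Distances: {0: 0, 1: 6, 2: 14, 3: 3, 4: 4, 5: 10}
Shortest distance to 4 = 4, path = [0, 4]


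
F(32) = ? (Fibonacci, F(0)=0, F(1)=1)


F(n)=F(n-1)+F(n-2)
...F(30)=832040, F(31)=1346269, F(32)=2178309


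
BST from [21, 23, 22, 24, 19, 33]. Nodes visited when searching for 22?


BST root = 21
Search for 22: compare at each node
Path: [21, 23, 22]


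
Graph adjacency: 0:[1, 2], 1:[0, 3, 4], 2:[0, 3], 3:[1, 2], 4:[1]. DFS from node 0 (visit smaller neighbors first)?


DFS stack-based: start with [0]
Visit order: [0, 1, 3, 2, 4]


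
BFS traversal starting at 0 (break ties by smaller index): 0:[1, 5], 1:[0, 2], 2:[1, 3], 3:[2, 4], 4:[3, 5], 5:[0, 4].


BFS queue: start with [0]
Visit order: [0, 1, 5, 2, 4, 3]


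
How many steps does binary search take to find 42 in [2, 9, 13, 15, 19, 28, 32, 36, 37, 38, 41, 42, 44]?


Search for 42:
[0,12] mid=6 arr[6]=32
[7,12] mid=9 arr[9]=38
[10,12] mid=11 arr[11]=42
Total: 3 comparisons


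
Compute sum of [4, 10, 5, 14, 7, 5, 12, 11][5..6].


Prefix sums: [0, 4, 14, 19, 33, 40, 45, 57, 68]
Sum[5..6] = prefix[7] - prefix[5] = 57 - 40 = 17


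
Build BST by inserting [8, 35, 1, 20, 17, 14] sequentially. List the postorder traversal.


Root = 8; build tree by BST insertion.
Postorder traversal: [1, 14, 17, 20, 35, 8]


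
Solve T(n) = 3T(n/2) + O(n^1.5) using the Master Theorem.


a=3, b=2, c=1.5. log_2(3)=1.585 > c=1.5. Case 1: O(n^log_b(a)) = O(n^1.585)
Complexity: O(n^1.585)


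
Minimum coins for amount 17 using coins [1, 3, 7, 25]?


dp[0]=0; dp[i]=1+min(dp[i-c] for c in coins)
...dp[12]=4, dp[13]=3, dp[14]=2, dp[15]=3, dp[16]=4, dp[17]=3
Minimum coins for 17 = 3


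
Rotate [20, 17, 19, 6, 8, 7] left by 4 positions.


Left rotate by 4: [8, 7, 20, 17, 19, 6]


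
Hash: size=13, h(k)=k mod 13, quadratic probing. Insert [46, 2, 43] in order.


Insertions: 46->slot 7; 2->slot 2; 43->slot 4
Table: [None, None, 2, None, 43, None, None, 46, None, None, None, None, None]


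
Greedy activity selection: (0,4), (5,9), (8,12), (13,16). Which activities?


Greedy: pick earliest-ending, then skip overlaps.
Selected (3 activities): [(0, 4), (5, 9), (13, 16)]


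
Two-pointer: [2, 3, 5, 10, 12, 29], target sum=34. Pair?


Two pointers: lo=0, hi=5
Found pair: (5, 29) summing to 34


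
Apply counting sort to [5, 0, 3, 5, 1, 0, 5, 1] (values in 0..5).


Count array: [2, 2, 0, 1, 0, 3]
Reconstruct: [0, 0, 1, 1, 3, 5, 5, 5]


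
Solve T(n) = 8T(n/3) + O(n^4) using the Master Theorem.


a=8, b=3, c=4. log_3(8)=1.893 < c=4. Case 3: O(n^c) = O(n^4)
Complexity: O(n^4)


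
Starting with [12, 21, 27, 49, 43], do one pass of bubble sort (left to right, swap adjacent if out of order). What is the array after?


After one pass: [12, 21, 27, 43, 49]


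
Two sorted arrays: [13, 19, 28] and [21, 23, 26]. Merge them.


Compare heads, take smaller each step.
Merged: [13, 19, 21, 23, 26, 28]


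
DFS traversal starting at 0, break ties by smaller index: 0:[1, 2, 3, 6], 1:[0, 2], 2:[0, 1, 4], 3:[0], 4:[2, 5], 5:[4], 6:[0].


DFS stack-based: start with [0]
Visit order: [0, 1, 2, 4, 5, 3, 6]


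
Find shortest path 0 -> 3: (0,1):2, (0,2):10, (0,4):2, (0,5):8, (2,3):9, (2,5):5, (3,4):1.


Dijkstra from 0:
Distances: {0: 0, 1: 2, 2: 10, 3: 3, 4: 2, 5: 8}
Shortest distance to 3 = 3, path = [0, 4, 3]


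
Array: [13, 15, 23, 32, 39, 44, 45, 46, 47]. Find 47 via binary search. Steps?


Search for 47:
[0,8] mid=4 arr[4]=39
[5,8] mid=6 arr[6]=45
[7,8] mid=7 arr[7]=46
[8,8] mid=8 arr[8]=47
Total: 4 comparisons


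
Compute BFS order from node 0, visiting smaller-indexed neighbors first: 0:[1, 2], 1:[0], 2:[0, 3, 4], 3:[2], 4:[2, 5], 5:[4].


BFS queue: start with [0]
Visit order: [0, 1, 2, 3, 4, 5]


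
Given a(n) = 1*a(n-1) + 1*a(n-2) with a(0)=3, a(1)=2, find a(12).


Build bottom-up:
...a(10)=212, a(11)=343, a(12)=1*343+1*212=555


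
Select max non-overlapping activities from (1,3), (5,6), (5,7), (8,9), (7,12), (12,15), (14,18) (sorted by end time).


Greedy: pick earliest-ending, then skip overlaps.
Selected (4 activities): [(1, 3), (5, 6), (8, 9), (12, 15)]


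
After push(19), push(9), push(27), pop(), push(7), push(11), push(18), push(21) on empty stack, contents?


push(19) -> [19]
push(9) -> [19, 9]
push(27) -> [19, 9, 27]
pop() returns 27 -> [19, 9]
push(7) -> [19, 9, 7]
push(11) -> [19, 9, 7, 11]
push(18) -> [19, 9, 7, 11, 18]
push(21) -> [19, 9, 7, 11, 18, 21]
Final stack (bottom to top): [19, 9, 7, 11, 18, 21]


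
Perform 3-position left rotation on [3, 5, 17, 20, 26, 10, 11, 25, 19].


Left rotate by 3: [20, 26, 10, 11, 25, 19, 3, 5, 17]


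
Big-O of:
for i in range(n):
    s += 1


Per nesting level: O(n) = O(n)
Complexity: O(n)


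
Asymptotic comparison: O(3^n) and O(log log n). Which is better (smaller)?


double-logarithmic grows slower than exponential (base 3)
O(log log n) is asymptotically smaller; O(3^n) grows faster


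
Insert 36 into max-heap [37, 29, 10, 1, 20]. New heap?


Append 36: [37, 29, 10, 1, 20, 36]
Bubble up: swap idx 5(36) with idx 2(10)
Result: [37, 29, 36, 1, 20, 10]


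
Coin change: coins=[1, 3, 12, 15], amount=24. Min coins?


dp[0]=0; dp[i]=1+min(dp[i-c] for c in coins)
...dp[19]=3, dp[20]=4, dp[21]=3, dp[22]=4, dp[23]=5, dp[24]=2
Minimum coins for 24 = 2


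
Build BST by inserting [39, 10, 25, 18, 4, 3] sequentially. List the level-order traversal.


Root = 39; build tree by BST insertion.
Level-Order traversal: [39, 10, 4, 25, 3, 18]


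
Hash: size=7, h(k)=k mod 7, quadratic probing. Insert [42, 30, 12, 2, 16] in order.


Insertions: 42->slot 0; 30->slot 2; 12->slot 5; 2->slot 3; 16->slot 6
Table: [42, None, 30, 2, None, 12, 16]


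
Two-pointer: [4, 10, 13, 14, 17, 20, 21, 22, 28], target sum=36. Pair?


Two pointers: lo=0, hi=8
Found pair: (14, 22) summing to 36


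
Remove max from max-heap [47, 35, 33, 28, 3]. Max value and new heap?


Max = 47
Replace root with last, heapify down
Resulting heap: [35, 28, 33, 3]


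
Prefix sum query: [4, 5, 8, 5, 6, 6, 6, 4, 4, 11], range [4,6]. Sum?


Prefix sums: [0, 4, 9, 17, 22, 28, 34, 40, 44, 48, 59]
Sum[4..6] = prefix[7] - prefix[4] = 40 - 22 = 18


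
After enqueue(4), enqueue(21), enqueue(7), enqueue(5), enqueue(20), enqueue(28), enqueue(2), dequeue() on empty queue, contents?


enqueue(4) -> [4]
enqueue(21) -> [4, 21]
enqueue(7) -> [4, 21, 7]
enqueue(5) -> [4, 21, 7, 5]
enqueue(20) -> [4, 21, 7, 5, 20]
enqueue(28) -> [4, 21, 7, 5, 20, 28]
enqueue(2) -> [4, 21, 7, 5, 20, 28, 2]
dequeue() returns 4 -> [21, 7, 5, 20, 28, 2]
Final queue (front to back): [21, 7, 5, 20, 28, 2]


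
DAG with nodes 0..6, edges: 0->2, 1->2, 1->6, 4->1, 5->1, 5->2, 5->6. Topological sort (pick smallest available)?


Kahn's algorithm, process smallest node first
Order: [0, 3, 4, 5, 1, 2, 6]


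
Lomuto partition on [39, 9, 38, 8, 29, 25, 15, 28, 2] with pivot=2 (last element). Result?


Elements <= 2 go left of pivot.
Result: [2, 9, 38, 8, 29, 25, 15, 28, 39], pivot at index 0


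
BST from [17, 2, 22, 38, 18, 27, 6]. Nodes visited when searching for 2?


BST root = 17
Search for 2: compare at each node
Path: [17, 2]


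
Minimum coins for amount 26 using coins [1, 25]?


dp[0]=0; dp[i]=1+min(dp[i-c] for c in coins)
...dp[21]=21, dp[22]=22, dp[23]=23, dp[24]=24, dp[25]=1, dp[26]=2
Minimum coins for 26 = 2


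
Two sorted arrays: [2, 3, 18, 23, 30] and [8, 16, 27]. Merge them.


Compare heads, take smaller each step.
Merged: [2, 3, 8, 16, 18, 23, 27, 30]


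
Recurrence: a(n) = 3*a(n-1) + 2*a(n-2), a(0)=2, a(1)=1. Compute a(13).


Build bottom-up:
...a(11)=602255, a(12)=2144963, a(13)=3*2144963+2*602255=7639399


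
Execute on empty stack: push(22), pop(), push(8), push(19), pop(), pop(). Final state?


push(22) -> [22]
pop() returns 22 -> []
push(8) -> [8]
push(19) -> [8, 19]
pop() returns 19 -> [8]
pop() returns 8 -> []
Final stack (bottom to top): []


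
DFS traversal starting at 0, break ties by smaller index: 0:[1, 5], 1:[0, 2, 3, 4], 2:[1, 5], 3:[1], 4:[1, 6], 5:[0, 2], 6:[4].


DFS stack-based: start with [0]
Visit order: [0, 1, 2, 5, 3, 4, 6]


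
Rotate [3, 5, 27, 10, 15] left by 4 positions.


Left rotate by 4: [15, 3, 5, 27, 10]


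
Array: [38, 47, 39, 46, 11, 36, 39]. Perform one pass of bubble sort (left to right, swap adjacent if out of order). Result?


After one pass: [38, 39, 46, 11, 36, 39, 47]


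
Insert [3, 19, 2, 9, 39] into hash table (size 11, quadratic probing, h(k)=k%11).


Insertions: 3->slot 3; 19->slot 8; 2->slot 2; 9->slot 9; 39->slot 6
Table: [None, None, 2, 3, None, None, 39, None, 19, 9, None]


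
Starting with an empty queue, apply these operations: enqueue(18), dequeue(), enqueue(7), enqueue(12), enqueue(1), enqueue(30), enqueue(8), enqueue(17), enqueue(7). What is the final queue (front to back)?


enqueue(18) -> [18]
dequeue() returns 18 -> []
enqueue(7) -> [7]
enqueue(12) -> [7, 12]
enqueue(1) -> [7, 12, 1]
enqueue(30) -> [7, 12, 1, 30]
enqueue(8) -> [7, 12, 1, 30, 8]
enqueue(17) -> [7, 12, 1, 30, 8, 17]
enqueue(7) -> [7, 12, 1, 30, 8, 17, 7]
Final queue (front to back): [7, 12, 1, 30, 8, 17, 7]


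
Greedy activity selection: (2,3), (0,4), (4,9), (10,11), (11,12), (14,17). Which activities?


Greedy: pick earliest-ending, then skip overlaps.
Selected (5 activities): [(2, 3), (4, 9), (10, 11), (11, 12), (14, 17)]


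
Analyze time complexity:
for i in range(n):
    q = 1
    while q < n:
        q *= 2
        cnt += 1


Per nesting level: O(n) * O(log n) = O(n log n)
Complexity: O(n log n)


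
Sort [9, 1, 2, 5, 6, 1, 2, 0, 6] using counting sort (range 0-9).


Count array: [1, 2, 2, 0, 0, 1, 2, 0, 0, 1]
Reconstruct: [0, 1, 1, 2, 2, 5, 6, 6, 9]


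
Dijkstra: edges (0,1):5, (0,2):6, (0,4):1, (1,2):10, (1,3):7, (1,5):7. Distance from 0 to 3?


Dijkstra from 0:
Distances: {0: 0, 1: 5, 2: 6, 3: 12, 4: 1, 5: 12}
Shortest distance to 3 = 12, path = [0, 1, 3]


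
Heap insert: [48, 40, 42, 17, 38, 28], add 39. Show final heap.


Append 39: [48, 40, 42, 17, 38, 28, 39]
Bubble up: no swaps needed
Result: [48, 40, 42, 17, 38, 28, 39]


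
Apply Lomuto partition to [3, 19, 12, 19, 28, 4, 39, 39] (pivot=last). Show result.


Elements <= 39 go left of pivot.
Result: [3, 19, 12, 19, 28, 4, 39, 39], pivot at index 7


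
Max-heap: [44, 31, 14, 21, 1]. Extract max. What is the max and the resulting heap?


Max = 44
Replace root with last, heapify down
Resulting heap: [31, 21, 14, 1]


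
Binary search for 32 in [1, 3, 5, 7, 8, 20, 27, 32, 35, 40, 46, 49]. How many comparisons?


Search for 32:
[0,11] mid=5 arr[5]=20
[6,11] mid=8 arr[8]=35
[6,7] mid=6 arr[6]=27
[7,7] mid=7 arr[7]=32
Total: 4 comparisons


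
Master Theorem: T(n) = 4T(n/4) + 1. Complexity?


a=4, b=4, c=0. log_4(4)=1 > c=0. Case 1: O(n^log_b(a)) = O(n)
Complexity: O(n)


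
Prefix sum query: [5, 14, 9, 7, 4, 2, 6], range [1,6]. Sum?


Prefix sums: [0, 5, 19, 28, 35, 39, 41, 47]
Sum[1..6] = prefix[7] - prefix[1] = 47 - 5 = 42


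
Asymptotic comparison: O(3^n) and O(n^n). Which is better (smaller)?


exponential (base 3) grows slower than n^n
O(3^n) is asymptotically smaller; O(n^n) grows faster


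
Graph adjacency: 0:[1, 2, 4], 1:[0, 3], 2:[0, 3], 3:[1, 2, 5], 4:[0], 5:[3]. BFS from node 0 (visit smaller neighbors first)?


BFS queue: start with [0]
Visit order: [0, 1, 2, 4, 3, 5]


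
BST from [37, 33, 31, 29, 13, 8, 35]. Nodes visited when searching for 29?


BST root = 37
Search for 29: compare at each node
Path: [37, 33, 31, 29]


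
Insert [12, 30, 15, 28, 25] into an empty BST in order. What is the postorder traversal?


Root = 12; build tree by BST insertion.
Postorder traversal: [25, 28, 15, 30, 12]


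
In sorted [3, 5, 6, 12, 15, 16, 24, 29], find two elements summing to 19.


Two pointers: lo=0, hi=7
Found pair: (3, 16) summing to 19


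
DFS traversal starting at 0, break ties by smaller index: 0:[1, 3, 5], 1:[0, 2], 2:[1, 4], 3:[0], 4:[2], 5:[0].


DFS stack-based: start with [0]
Visit order: [0, 1, 2, 4, 3, 5]


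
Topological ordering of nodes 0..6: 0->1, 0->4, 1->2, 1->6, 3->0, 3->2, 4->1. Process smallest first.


Kahn's algorithm, process smallest node first
Order: [3, 0, 4, 1, 2, 5, 6]


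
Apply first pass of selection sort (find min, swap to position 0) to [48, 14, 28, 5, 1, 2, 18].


After one pass: [1, 14, 28, 5, 48, 2, 18]


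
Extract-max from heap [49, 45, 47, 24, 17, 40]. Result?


Max = 49
Replace root with last, heapify down
Resulting heap: [47, 45, 40, 24, 17]


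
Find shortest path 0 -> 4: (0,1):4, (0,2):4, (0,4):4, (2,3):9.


Dijkstra from 0:
Distances: {0: 0, 1: 4, 2: 4, 3: 13, 4: 4}
Shortest distance to 4 = 4, path = [0, 4]


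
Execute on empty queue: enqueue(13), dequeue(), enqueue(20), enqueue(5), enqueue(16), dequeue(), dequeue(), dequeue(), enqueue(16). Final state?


enqueue(13) -> [13]
dequeue() returns 13 -> []
enqueue(20) -> [20]
enqueue(5) -> [20, 5]
enqueue(16) -> [20, 5, 16]
dequeue() returns 20 -> [5, 16]
dequeue() returns 5 -> [16]
dequeue() returns 16 -> []
enqueue(16) -> [16]
Final queue (front to back): [16]


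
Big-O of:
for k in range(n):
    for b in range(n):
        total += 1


Per nesting level: O(n) * O(n) = O(n^2)
Complexity: O(n^2)


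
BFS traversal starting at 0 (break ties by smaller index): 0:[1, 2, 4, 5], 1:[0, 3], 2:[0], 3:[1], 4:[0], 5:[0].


BFS queue: start with [0]
Visit order: [0, 1, 2, 4, 5, 3]


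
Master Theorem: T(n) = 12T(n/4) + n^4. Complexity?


a=12, b=4, c=4. log_4(12)=1.792 < c=4. Case 3: O(n^c) = O(n^4)
Complexity: O(n^4)


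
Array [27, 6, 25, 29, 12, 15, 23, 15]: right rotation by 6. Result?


Right rotate by 6: [25, 29, 12, 15, 23, 15, 27, 6]


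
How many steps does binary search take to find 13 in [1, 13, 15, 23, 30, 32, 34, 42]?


Search for 13:
[0,7] mid=3 arr[3]=23
[0,2] mid=1 arr[1]=13
Total: 2 comparisons


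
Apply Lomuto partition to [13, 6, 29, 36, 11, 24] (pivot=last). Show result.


Elements <= 24 go left of pivot.
Result: [13, 6, 11, 24, 29, 36], pivot at index 3


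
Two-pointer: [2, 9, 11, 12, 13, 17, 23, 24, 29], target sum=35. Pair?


Two pointers: lo=0, hi=8
Found pair: (11, 24) summing to 35


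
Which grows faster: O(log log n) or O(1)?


constant grows slower than double-logarithmic
O(1) is asymptotically smaller; O(log log n) grows faster


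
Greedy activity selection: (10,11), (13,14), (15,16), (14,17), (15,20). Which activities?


Greedy: pick earliest-ending, then skip overlaps.
Selected (3 activities): [(10, 11), (13, 14), (15, 16)]


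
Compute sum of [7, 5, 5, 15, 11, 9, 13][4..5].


Prefix sums: [0, 7, 12, 17, 32, 43, 52, 65]
Sum[4..5] = prefix[6] - prefix[4] = 52 - 32 = 20


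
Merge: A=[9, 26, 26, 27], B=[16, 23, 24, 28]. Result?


Compare heads, take smaller each step.
Merged: [9, 16, 23, 24, 26, 26, 27, 28]


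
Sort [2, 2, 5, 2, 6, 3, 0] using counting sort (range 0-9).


Count array: [1, 0, 3, 1, 0, 1, 1, 0, 0, 0]
Reconstruct: [0, 2, 2, 2, 3, 5, 6]


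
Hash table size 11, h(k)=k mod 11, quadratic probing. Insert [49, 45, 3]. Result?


Insertions: 49->slot 5; 45->slot 1; 3->slot 3
Table: [None, 45, None, 3, None, 49, None, None, None, None, None]


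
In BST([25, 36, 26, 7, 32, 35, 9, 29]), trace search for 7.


BST root = 25
Search for 7: compare at each node
Path: [25, 7]


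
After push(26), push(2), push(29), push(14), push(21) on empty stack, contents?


push(26) -> [26]
push(2) -> [26, 2]
push(29) -> [26, 2, 29]
push(14) -> [26, 2, 29, 14]
push(21) -> [26, 2, 29, 14, 21]
Final stack (bottom to top): [26, 2, 29, 14, 21]


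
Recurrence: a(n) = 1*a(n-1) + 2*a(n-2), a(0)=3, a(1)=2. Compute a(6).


Build bottom-up:
...a(4)=28, a(5)=52, a(6)=1*52+2*28=108


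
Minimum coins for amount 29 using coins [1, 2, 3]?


dp[0]=0; dp[i]=1+min(dp[i-c] for c in coins)
...dp[24]=8, dp[25]=9, dp[26]=9, dp[27]=9, dp[28]=10, dp[29]=10
Minimum coins for 29 = 10


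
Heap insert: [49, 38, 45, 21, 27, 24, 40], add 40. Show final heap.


Append 40: [49, 38, 45, 21, 27, 24, 40, 40]
Bubble up: swap idx 7(40) with idx 3(21); swap idx 3(40) with idx 1(38)
Result: [49, 40, 45, 38, 27, 24, 40, 21]


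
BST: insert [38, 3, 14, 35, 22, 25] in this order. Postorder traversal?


Root = 38; build tree by BST insertion.
Postorder traversal: [25, 22, 35, 14, 3, 38]


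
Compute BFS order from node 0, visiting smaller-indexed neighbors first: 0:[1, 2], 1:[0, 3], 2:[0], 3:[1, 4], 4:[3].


BFS queue: start with [0]
Visit order: [0, 1, 2, 3, 4]


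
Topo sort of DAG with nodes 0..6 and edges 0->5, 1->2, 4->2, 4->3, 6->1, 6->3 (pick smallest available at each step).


Kahn's algorithm, process smallest node first
Order: [0, 4, 5, 6, 1, 2, 3]


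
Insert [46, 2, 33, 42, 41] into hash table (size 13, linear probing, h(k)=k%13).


Insertions: 46->slot 7; 2->slot 2; 33->slot 8; 42->slot 3; 41->slot 4
Table: [None, None, 2, 42, 41, None, None, 46, 33, None, None, None, None]


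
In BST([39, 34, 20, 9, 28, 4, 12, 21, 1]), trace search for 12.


BST root = 39
Search for 12: compare at each node
Path: [39, 34, 20, 9, 12]


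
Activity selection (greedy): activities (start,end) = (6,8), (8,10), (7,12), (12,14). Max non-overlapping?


Greedy: pick earliest-ending, then skip overlaps.
Selected (3 activities): [(6, 8), (8, 10), (12, 14)]


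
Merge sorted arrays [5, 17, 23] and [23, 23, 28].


Compare heads, take smaller each step.
Merged: [5, 17, 23, 23, 23, 28]


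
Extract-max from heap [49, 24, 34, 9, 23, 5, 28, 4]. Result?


Max = 49
Replace root with last, heapify down
Resulting heap: [34, 24, 28, 9, 23, 5, 4]


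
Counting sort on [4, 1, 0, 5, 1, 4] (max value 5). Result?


Count array: [1, 2, 0, 0, 2, 1]
Reconstruct: [0, 1, 1, 4, 4, 5]


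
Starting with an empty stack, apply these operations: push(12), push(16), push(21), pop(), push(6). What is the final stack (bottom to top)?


push(12) -> [12]
push(16) -> [12, 16]
push(21) -> [12, 16, 21]
pop() returns 21 -> [12, 16]
push(6) -> [12, 16, 6]
Final stack (bottom to top): [12, 16, 6]


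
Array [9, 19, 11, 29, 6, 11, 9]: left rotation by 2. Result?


Left rotate by 2: [11, 29, 6, 11, 9, 9, 19]


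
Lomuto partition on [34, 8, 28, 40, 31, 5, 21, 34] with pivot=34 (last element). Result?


Elements <= 34 go left of pivot.
Result: [34, 8, 28, 31, 5, 21, 34, 40], pivot at index 6


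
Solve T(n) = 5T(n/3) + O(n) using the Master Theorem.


a=5, b=3, c=1. log_3(5)=1.465 > c=1. Case 1: O(n^log_b(a)) = O(n^1.465)
Complexity: O(n^1.465)


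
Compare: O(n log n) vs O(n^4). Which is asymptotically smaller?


linearithmic grows slower than quartic
O(n log n) is asymptotically smaller; O(n^4) grows faster


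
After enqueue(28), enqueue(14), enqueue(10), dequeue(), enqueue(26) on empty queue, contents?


enqueue(28) -> [28]
enqueue(14) -> [28, 14]
enqueue(10) -> [28, 14, 10]
dequeue() returns 28 -> [14, 10]
enqueue(26) -> [14, 10, 26]
Final queue (front to back): [14, 10, 26]


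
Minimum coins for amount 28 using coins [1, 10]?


dp[0]=0; dp[i]=1+min(dp[i-c] for c in coins)
...dp[23]=5, dp[24]=6, dp[25]=7, dp[26]=8, dp[27]=9, dp[28]=10
Minimum coins for 28 = 10


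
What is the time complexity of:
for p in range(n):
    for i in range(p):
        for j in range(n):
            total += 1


Per nesting level: O(n) * O(n) [triangular over p] * O(n) = O(n^3)
Complexity: O(n^3)


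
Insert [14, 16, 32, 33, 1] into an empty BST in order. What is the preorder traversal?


Root = 14; build tree by BST insertion.
Preorder traversal: [14, 1, 16, 32, 33]


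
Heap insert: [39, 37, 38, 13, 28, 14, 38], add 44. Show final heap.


Append 44: [39, 37, 38, 13, 28, 14, 38, 44]
Bubble up: swap idx 7(44) with idx 3(13); swap idx 3(44) with idx 1(37); swap idx 1(44) with idx 0(39)
Result: [44, 39, 38, 37, 28, 14, 38, 13]


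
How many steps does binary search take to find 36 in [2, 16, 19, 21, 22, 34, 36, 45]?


Search for 36:
[0,7] mid=3 arr[3]=21
[4,7] mid=5 arr[5]=34
[6,7] mid=6 arr[6]=36
Total: 3 comparisons


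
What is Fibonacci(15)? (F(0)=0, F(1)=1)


F(n)=F(n-1)+F(n-2)
...F(13)=233, F(14)=377, F(15)=610


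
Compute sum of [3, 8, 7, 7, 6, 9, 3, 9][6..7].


Prefix sums: [0, 3, 11, 18, 25, 31, 40, 43, 52]
Sum[6..7] = prefix[8] - prefix[6] = 52 - 40 = 12


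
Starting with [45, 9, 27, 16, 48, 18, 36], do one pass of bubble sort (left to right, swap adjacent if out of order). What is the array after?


After one pass: [9, 27, 16, 45, 18, 36, 48]


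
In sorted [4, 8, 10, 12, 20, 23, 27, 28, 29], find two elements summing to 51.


Two pointers: lo=0, hi=8
Found pair: (23, 28) summing to 51


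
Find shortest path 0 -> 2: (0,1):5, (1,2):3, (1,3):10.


Dijkstra from 0:
Distances: {0: 0, 1: 5, 2: 8, 3: 15}
Shortest distance to 2 = 8, path = [0, 1, 2]


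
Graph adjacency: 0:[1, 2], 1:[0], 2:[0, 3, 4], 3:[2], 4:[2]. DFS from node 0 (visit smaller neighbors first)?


DFS stack-based: start with [0]
Visit order: [0, 1, 2, 3, 4]


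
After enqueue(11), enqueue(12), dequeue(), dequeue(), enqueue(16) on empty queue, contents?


enqueue(11) -> [11]
enqueue(12) -> [11, 12]
dequeue() returns 11 -> [12]
dequeue() returns 12 -> []
enqueue(16) -> [16]
Final queue (front to back): [16]


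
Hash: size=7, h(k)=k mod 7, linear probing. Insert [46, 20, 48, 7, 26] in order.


Insertions: 46->slot 4; 20->slot 6; 48->slot 0; 7->slot 1; 26->slot 5
Table: [48, 7, None, None, 46, 26, 20]


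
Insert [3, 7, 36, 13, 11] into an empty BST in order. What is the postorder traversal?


Root = 3; build tree by BST insertion.
Postorder traversal: [11, 13, 36, 7, 3]


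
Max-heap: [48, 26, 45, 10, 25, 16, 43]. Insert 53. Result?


Append 53: [48, 26, 45, 10, 25, 16, 43, 53]
Bubble up: swap idx 7(53) with idx 3(10); swap idx 3(53) with idx 1(26); swap idx 1(53) with idx 0(48)
Result: [53, 48, 45, 26, 25, 16, 43, 10]


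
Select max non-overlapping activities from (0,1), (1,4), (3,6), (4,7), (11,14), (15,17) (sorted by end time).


Greedy: pick earliest-ending, then skip overlaps.
Selected (5 activities): [(0, 1), (1, 4), (4, 7), (11, 14), (15, 17)]


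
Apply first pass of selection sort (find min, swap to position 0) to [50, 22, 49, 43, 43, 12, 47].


After one pass: [12, 22, 49, 43, 43, 50, 47]


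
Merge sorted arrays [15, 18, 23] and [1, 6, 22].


Compare heads, take smaller each step.
Merged: [1, 6, 15, 18, 22, 23]


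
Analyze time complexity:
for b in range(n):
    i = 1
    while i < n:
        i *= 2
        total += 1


Per nesting level: O(n) * O(log n) = O(n log n)
Complexity: O(n log n)


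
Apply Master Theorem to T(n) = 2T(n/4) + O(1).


a=2, b=4, c=0. log_4(2)=0.5 > c=0. Case 1: O(n^log_b(a)) = O(sqrt(n))
Complexity: O(sqrt(n))


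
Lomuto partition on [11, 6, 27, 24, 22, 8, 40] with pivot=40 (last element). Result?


Elements <= 40 go left of pivot.
Result: [11, 6, 27, 24, 22, 8, 40], pivot at index 6


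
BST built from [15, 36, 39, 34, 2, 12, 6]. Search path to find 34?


BST root = 15
Search for 34: compare at each node
Path: [15, 36, 34]


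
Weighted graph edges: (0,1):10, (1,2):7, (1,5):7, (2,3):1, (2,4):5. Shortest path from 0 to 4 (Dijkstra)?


Dijkstra from 0:
Distances: {0: 0, 1: 10, 2: 17, 3: 18, 4: 22, 5: 17}
Shortest distance to 4 = 22, path = [0, 1, 2, 4]


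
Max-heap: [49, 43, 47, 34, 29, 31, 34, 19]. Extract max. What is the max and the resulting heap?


Max = 49
Replace root with last, heapify down
Resulting heap: [47, 43, 34, 34, 29, 31, 19]


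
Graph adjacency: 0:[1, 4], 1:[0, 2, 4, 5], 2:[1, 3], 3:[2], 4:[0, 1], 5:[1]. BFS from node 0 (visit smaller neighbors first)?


BFS queue: start with [0]
Visit order: [0, 1, 4, 2, 5, 3]


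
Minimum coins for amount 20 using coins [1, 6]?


dp[0]=0; dp[i]=1+min(dp[i-c] for c in coins)
...dp[15]=5, dp[16]=6, dp[17]=7, dp[18]=3, dp[19]=4, dp[20]=5
Minimum coins for 20 = 5


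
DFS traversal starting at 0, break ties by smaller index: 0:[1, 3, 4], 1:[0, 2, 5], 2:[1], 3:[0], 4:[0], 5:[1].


DFS stack-based: start with [0]
Visit order: [0, 1, 2, 5, 3, 4]


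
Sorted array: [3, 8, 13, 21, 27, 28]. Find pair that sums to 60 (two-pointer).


Two pointers: lo=0, hi=5
No pair sums to 60


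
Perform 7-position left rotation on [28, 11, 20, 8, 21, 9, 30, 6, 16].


Left rotate by 7: [6, 16, 28, 11, 20, 8, 21, 9, 30]


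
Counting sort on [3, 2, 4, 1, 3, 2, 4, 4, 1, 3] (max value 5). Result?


Count array: [0, 2, 2, 3, 3, 0]
Reconstruct: [1, 1, 2, 2, 3, 3, 3, 4, 4, 4]


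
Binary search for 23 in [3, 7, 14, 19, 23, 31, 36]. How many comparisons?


Search for 23:
[0,6] mid=3 arr[3]=19
[4,6] mid=5 arr[5]=31
[4,4] mid=4 arr[4]=23
Total: 3 comparisons


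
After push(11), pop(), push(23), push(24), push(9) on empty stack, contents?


push(11) -> [11]
pop() returns 11 -> []
push(23) -> [23]
push(24) -> [23, 24]
push(9) -> [23, 24, 9]
Final stack (bottom to top): [23, 24, 9]


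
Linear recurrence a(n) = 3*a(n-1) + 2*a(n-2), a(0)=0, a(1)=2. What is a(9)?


Build bottom-up:
...a(7)=3526, a(8)=12558, a(9)=3*12558+2*3526=44726


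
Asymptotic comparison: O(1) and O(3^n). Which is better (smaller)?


constant grows slower than exponential (base 3)
O(1) is asymptotically smaller; O(3^n) grows faster


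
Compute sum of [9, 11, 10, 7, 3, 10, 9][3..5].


Prefix sums: [0, 9, 20, 30, 37, 40, 50, 59]
Sum[3..5] = prefix[6] - prefix[3] = 50 - 30 = 20


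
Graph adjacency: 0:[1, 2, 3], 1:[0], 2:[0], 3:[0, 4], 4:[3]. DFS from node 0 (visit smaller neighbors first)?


DFS stack-based: start with [0]
Visit order: [0, 1, 2, 3, 4]


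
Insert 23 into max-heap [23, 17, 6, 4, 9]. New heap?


Append 23: [23, 17, 6, 4, 9, 23]
Bubble up: swap idx 5(23) with idx 2(6)
Result: [23, 17, 23, 4, 9, 6]


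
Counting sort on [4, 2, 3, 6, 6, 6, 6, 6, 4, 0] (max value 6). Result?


Count array: [1, 0, 1, 1, 2, 0, 5]
Reconstruct: [0, 2, 3, 4, 4, 6, 6, 6, 6, 6]


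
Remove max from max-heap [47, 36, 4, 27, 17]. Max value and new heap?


Max = 47
Replace root with last, heapify down
Resulting heap: [36, 27, 4, 17]


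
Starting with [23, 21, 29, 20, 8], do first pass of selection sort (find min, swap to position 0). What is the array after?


After one pass: [8, 21, 29, 20, 23]


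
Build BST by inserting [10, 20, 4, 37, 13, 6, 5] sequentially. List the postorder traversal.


Root = 10; build tree by BST insertion.
Postorder traversal: [5, 6, 4, 13, 37, 20, 10]


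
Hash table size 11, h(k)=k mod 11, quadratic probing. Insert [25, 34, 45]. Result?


Insertions: 25->slot 3; 34->slot 1; 45->slot 2
Table: [None, 34, 45, 25, None, None, None, None, None, None, None]


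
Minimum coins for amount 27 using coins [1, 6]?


dp[0]=0; dp[i]=1+min(dp[i-c] for c in coins)
...dp[22]=7, dp[23]=8, dp[24]=4, dp[25]=5, dp[26]=6, dp[27]=7
Minimum coins for 27 = 7


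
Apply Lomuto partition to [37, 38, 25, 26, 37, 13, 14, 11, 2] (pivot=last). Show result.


Elements <= 2 go left of pivot.
Result: [2, 38, 25, 26, 37, 13, 14, 11, 37], pivot at index 0


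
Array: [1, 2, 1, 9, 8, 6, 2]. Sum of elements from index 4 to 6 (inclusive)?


Prefix sums: [0, 1, 3, 4, 13, 21, 27, 29]
Sum[4..6] = prefix[7] - prefix[4] = 29 - 13 = 16


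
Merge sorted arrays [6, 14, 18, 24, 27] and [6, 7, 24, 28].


Compare heads, take smaller each step.
Merged: [6, 6, 7, 14, 18, 24, 24, 27, 28]


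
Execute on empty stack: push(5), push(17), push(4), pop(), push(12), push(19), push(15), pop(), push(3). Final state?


push(5) -> [5]
push(17) -> [5, 17]
push(4) -> [5, 17, 4]
pop() returns 4 -> [5, 17]
push(12) -> [5, 17, 12]
push(19) -> [5, 17, 12, 19]
push(15) -> [5, 17, 12, 19, 15]
pop() returns 15 -> [5, 17, 12, 19]
push(3) -> [5, 17, 12, 19, 3]
Final stack (bottom to top): [5, 17, 12, 19, 3]


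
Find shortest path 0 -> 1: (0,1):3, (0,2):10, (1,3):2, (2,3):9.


Dijkstra from 0:
Distances: {0: 0, 1: 3, 2: 10, 3: 5}
Shortest distance to 1 = 3, path = [0, 1]


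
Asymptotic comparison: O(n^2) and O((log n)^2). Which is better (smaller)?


polylogarithmic grows slower than quadratic
O((log n)^2) is asymptotically smaller; O(n^2) grows faster


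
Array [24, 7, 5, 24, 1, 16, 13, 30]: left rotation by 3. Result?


Left rotate by 3: [24, 1, 16, 13, 30, 24, 7, 5]


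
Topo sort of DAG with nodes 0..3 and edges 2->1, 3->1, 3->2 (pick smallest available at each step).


Kahn's algorithm, process smallest node first
Order: [0, 3, 2, 1]


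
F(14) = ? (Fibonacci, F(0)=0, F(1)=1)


F(n)=F(n-1)+F(n-2)
...F(12)=144, F(13)=233, F(14)=377


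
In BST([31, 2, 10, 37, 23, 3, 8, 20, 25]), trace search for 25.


BST root = 31
Search for 25: compare at each node
Path: [31, 2, 10, 23, 25]


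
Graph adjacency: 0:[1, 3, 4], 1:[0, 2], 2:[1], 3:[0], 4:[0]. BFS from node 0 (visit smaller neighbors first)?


BFS queue: start with [0]
Visit order: [0, 1, 3, 4, 2]


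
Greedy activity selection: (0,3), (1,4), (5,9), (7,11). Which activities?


Greedy: pick earliest-ending, then skip overlaps.
Selected (2 activities): [(0, 3), (5, 9)]


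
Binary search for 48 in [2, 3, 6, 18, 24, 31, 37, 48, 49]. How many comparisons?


Search for 48:
[0,8] mid=4 arr[4]=24
[5,8] mid=6 arr[6]=37
[7,8] mid=7 arr[7]=48
Total: 3 comparisons


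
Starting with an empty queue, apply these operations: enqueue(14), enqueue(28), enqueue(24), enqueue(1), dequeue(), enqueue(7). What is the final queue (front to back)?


enqueue(14) -> [14]
enqueue(28) -> [14, 28]
enqueue(24) -> [14, 28, 24]
enqueue(1) -> [14, 28, 24, 1]
dequeue() returns 14 -> [28, 24, 1]
enqueue(7) -> [28, 24, 1, 7]
Final queue (front to back): [28, 24, 1, 7]


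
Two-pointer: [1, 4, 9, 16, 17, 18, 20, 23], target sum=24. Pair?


Two pointers: lo=0, hi=7
Found pair: (1, 23) summing to 24


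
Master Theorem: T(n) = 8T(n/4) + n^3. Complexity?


a=8, b=4, c=3. log_4(8)=1.5 < c=3. Case 3: O(n^c) = O(n^3)
Complexity: O(n^3)


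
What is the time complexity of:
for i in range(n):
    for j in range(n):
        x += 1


Per nesting level: O(n) * O(n) = O(n^2)
Complexity: O(n^2)


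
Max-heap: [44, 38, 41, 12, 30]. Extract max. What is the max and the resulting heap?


Max = 44
Replace root with last, heapify down
Resulting heap: [41, 38, 30, 12]


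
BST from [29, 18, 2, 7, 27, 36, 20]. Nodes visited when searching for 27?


BST root = 29
Search for 27: compare at each node
Path: [29, 18, 27]


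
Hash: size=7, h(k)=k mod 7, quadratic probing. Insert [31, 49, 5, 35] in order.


Insertions: 31->slot 3; 49->slot 0; 5->slot 5; 35->slot 1
Table: [49, 35, None, 31, None, 5, None]


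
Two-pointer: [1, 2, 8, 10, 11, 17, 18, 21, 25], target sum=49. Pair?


Two pointers: lo=0, hi=8
No pair sums to 49


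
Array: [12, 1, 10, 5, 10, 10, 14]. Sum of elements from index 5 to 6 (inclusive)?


Prefix sums: [0, 12, 13, 23, 28, 38, 48, 62]
Sum[5..6] = prefix[7] - prefix[5] = 62 - 38 = 24


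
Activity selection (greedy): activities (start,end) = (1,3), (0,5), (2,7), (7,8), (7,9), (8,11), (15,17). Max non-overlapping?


Greedy: pick earliest-ending, then skip overlaps.
Selected (4 activities): [(1, 3), (7, 8), (8, 11), (15, 17)]


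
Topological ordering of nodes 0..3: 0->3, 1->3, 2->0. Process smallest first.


Kahn's algorithm, process smallest node first
Order: [1, 2, 0, 3]


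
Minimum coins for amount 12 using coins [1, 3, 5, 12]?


dp[0]=0; dp[i]=1+min(dp[i-c] for c in coins)
...dp[7]=3, dp[8]=2, dp[9]=3, dp[10]=2, dp[11]=3, dp[12]=1
Minimum coins for 12 = 1


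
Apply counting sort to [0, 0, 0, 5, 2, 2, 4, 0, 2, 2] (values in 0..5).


Count array: [4, 0, 4, 0, 1, 1]
Reconstruct: [0, 0, 0, 0, 2, 2, 2, 2, 4, 5]


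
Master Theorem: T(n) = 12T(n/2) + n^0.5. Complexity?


a=12, b=2, c=0.5. log_2(12)=3.585 > c=0.5. Case 1: O(n^log_b(a)) = O(n^3.585)
Complexity: O(n^3.585)


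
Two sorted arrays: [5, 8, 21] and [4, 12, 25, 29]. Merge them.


Compare heads, take smaller each step.
Merged: [4, 5, 8, 12, 21, 25, 29]


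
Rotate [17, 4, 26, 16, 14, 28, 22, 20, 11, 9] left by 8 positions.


Left rotate by 8: [11, 9, 17, 4, 26, 16, 14, 28, 22, 20]


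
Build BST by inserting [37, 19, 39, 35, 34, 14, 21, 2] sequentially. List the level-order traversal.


Root = 37; build tree by BST insertion.
Level-Order traversal: [37, 19, 39, 14, 35, 2, 34, 21]


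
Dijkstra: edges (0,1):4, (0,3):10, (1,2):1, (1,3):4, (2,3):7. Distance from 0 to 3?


Dijkstra from 0:
Distances: {0: 0, 1: 4, 2: 5, 3: 8}
Shortest distance to 3 = 8, path = [0, 1, 3]


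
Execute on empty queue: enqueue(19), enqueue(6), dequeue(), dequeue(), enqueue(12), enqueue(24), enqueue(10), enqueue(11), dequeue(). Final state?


enqueue(19) -> [19]
enqueue(6) -> [19, 6]
dequeue() returns 19 -> [6]
dequeue() returns 6 -> []
enqueue(12) -> [12]
enqueue(24) -> [12, 24]
enqueue(10) -> [12, 24, 10]
enqueue(11) -> [12, 24, 10, 11]
dequeue() returns 12 -> [24, 10, 11]
Final queue (front to back): [24, 10, 11]


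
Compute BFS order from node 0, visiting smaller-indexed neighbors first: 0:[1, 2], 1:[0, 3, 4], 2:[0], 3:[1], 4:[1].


BFS queue: start with [0]
Visit order: [0, 1, 2, 3, 4]


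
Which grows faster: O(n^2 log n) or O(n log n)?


linearithmic grows slower than n^2 log n
O(n log n) is asymptotically smaller; O(n^2 log n) grows faster


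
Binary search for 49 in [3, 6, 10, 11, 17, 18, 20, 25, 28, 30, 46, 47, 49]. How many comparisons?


Search for 49:
[0,12] mid=6 arr[6]=20
[7,12] mid=9 arr[9]=30
[10,12] mid=11 arr[11]=47
[12,12] mid=12 arr[12]=49
Total: 4 comparisons


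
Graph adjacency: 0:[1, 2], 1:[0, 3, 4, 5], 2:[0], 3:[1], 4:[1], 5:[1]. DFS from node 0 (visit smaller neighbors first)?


DFS stack-based: start with [0]
Visit order: [0, 1, 3, 4, 5, 2]


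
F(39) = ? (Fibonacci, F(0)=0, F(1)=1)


F(n)=F(n-1)+F(n-2)
...F(37)=24157817, F(38)=39088169, F(39)=63245986


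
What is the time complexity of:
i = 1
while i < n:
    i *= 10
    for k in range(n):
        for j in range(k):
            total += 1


Per nesting level: O(log n) * O(n) * O(n) [triangular over k] = O(n^2 log n)
Complexity: O(n^2 log n)


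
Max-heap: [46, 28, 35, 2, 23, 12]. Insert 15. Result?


Append 15: [46, 28, 35, 2, 23, 12, 15]
Bubble up: no swaps needed
Result: [46, 28, 35, 2, 23, 12, 15]


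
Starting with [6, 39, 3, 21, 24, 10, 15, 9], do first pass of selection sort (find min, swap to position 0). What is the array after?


After one pass: [3, 39, 6, 21, 24, 10, 15, 9]


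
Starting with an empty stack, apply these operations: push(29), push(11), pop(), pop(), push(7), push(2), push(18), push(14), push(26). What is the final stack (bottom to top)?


push(29) -> [29]
push(11) -> [29, 11]
pop() returns 11 -> [29]
pop() returns 29 -> []
push(7) -> [7]
push(2) -> [7, 2]
push(18) -> [7, 2, 18]
push(14) -> [7, 2, 18, 14]
push(26) -> [7, 2, 18, 14, 26]
Final stack (bottom to top): [7, 2, 18, 14, 26]


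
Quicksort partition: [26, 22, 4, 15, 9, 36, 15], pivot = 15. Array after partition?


Elements <= 15 go left of pivot.
Result: [4, 15, 9, 15, 26, 36, 22], pivot at index 3


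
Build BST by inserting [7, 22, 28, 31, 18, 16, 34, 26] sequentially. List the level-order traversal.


Root = 7; build tree by BST insertion.
Level-Order traversal: [7, 22, 18, 28, 16, 26, 31, 34]


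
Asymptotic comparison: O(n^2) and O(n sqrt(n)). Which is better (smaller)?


n^1.5 grows slower than quadratic
O(n sqrt(n)) is asymptotically smaller; O(n^2) grows faster


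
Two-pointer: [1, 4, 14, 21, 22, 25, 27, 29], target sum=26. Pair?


Two pointers: lo=0, hi=7
Found pair: (1, 25) summing to 26


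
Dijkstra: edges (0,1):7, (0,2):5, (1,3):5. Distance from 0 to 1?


Dijkstra from 0:
Distances: {0: 0, 1: 7, 2: 5, 3: 12}
Shortest distance to 1 = 7, path = [0, 1]


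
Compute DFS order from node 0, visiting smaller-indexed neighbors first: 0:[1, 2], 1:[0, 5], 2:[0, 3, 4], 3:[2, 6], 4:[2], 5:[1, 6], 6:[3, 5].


DFS stack-based: start with [0]
Visit order: [0, 1, 5, 6, 3, 2, 4]


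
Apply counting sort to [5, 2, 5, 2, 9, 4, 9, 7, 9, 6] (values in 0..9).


Count array: [0, 0, 2, 0, 1, 2, 1, 1, 0, 3]
Reconstruct: [2, 2, 4, 5, 5, 6, 7, 9, 9, 9]


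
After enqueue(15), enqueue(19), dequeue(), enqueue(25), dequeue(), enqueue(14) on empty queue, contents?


enqueue(15) -> [15]
enqueue(19) -> [15, 19]
dequeue() returns 15 -> [19]
enqueue(25) -> [19, 25]
dequeue() returns 19 -> [25]
enqueue(14) -> [25, 14]
Final queue (front to back): [25, 14]
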